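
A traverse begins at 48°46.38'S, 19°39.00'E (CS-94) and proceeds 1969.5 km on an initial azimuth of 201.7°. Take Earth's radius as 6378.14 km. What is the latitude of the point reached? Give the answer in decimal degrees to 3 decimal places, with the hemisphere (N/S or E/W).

CS-94: φ = -48.77300°, λ = +19.65000°
δ = d/R = 1969.5/6378.14 = 0.308789 rad
φ₂ = arcsin(sin φ₁ cos δ + cos φ₁ sin δ cos θ)
   = arcsin(-0.75210·0.95270 + 0.65904·0.30391·-0.92913) = -64.50524°
λ₂ = λ₁ + atan2(sin θ sin δ cos φ₁, cos δ − sin φ₁ sin φ₂) = 4.51699°

64.505°S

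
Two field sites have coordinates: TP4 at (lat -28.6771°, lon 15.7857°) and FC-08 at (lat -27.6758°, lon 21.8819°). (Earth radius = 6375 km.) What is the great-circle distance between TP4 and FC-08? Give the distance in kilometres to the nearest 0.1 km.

608.1 km

Δφ = 1.0013°,  Δλ = 6.0962°
a = sin²(Δφ/2) + cos φ₁ cos φ₂ sin²(Δλ/2) = 0.002273
c = 2·arcsin(√a) = 0.095393 rad = 5.4656°
d = R·c = 6375 × 0.095393 = 608.1 km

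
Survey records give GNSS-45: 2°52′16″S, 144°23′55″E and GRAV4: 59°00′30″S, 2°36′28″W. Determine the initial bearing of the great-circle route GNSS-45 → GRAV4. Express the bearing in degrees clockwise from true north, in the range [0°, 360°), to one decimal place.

197.7°

GNSS-45: φ = -2.87111°, λ = +144.39861°
GRAV4: φ = -59.00833°, λ = -2.60778°
Δλ = -147.0064°
y = sin Δλ · cos φ₂ = -0.280394
x = cos φ₁ sin φ₂ − sin φ₁ cos φ₂ cos Δλ = -0.877798
θ = atan2(y, x) = -162.2850° → 197.7150° (mod 360°)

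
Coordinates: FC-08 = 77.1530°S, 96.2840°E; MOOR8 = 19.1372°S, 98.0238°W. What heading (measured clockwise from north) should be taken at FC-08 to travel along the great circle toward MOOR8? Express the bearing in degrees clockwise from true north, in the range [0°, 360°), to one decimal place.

166.4°

Δλ = 165.6922°
y = sin Δλ · cos φ₂ = 0.233474
x = cos φ₁ sin φ₂ − sin φ₁ cos φ₂ cos Δλ = -0.965410
θ = atan2(y, x) = 166.4047° → 166.4047° (mod 360°)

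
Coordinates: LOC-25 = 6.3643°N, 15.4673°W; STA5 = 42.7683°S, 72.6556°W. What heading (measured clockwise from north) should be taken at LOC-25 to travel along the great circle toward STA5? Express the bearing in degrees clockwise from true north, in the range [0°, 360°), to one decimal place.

220.6°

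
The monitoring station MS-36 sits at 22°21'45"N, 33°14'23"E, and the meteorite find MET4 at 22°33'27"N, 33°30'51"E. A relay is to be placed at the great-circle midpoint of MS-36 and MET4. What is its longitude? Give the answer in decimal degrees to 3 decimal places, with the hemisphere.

MS-36: φ = +22.36250°, λ = +33.23972°
MET4: φ = +22.55750°, λ = +33.51417°
Bx = cos φ₂ cos Δλ = 0.923484,  By = cos φ₂ sin Δλ = 0.004423
φₘ = atan2(sin φ₁ + sin φ₂, √((cos φ₁ + Bx)² + By²)) = 22.46006°
λₘ = λ₁ + atan2(By, cos φ₁ + Bx) = 33.37685°

33.377°E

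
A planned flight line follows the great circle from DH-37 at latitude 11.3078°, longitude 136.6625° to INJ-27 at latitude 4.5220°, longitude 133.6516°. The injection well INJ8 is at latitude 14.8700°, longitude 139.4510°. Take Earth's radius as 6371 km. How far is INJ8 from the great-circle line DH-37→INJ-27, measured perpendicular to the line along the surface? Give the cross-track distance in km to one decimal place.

112.5 km

δ₁₃ = central angle DH-37→INJ8 = 0.078177 rad  (haversine)
θ₁₃ = bearing DH-37→INJ8 = 37.018°,  θ₁₂ = bearing DH-37→INJ-27 = 203.949°
dₓₜ = R·arcsin(sin δ₁₃ · sin(θ₁₃ − θ₁₂)) = 6371·arcsin(0.07810·sin(-166.931°)) = -112.514 km
|dₓₜ| = 112.514 km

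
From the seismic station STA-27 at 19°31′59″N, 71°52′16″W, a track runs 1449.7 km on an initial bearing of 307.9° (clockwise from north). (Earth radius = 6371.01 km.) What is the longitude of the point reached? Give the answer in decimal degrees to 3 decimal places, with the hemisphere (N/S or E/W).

STA-27: φ = +19.53306°, λ = -71.87111°
δ = d/R = 1449.7/6371.01 = 0.227546 rad
φ₂ = arcsin(sin φ₁ cos δ + cos φ₁ sin δ cos θ)
   = arcsin(0.33435·0.97422 + 0.94245·0.22559·0.61429) = 27.15068°
λ₂ = λ₁ + atan2(sin θ sin δ cos φ₁, cos δ − sin φ₁ sin φ₂) = -83.41108°

83.411°W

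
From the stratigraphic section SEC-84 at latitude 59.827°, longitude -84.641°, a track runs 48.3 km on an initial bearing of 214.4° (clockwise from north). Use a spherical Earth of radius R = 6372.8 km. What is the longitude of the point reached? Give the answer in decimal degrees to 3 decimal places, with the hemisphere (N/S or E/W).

δ = d/R = 48.3/6372.8 = 0.007579 rad
φ₂ = arcsin(sin φ₁ cos δ + cos φ₁ sin δ cos θ)
   = arcsin(0.86451·0.99997 + 0.50261·0.00758·-0.82511) = 59.46780°
λ₂ = λ₁ + atan2(sin θ sin δ cos φ₁, cos δ − sin φ₁ sin φ₂) = -85.12393°

85.124°W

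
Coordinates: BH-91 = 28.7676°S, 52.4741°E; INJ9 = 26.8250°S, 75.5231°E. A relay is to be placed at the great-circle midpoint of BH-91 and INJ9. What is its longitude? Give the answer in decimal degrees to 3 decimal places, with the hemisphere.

64.103°E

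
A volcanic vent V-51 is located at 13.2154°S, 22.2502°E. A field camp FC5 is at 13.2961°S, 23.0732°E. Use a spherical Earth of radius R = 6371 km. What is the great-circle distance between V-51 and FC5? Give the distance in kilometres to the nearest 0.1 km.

89.5 km

Δφ = -0.0807°,  Δλ = 0.8230°
a = sin²(Δφ/2) + cos φ₁ cos φ₂ sin²(Δλ/2) = 0.000049
c = 2·arcsin(√a) = 0.014052 rad = 0.8051°
d = R·c = 6371 × 0.014052 = 89.5 km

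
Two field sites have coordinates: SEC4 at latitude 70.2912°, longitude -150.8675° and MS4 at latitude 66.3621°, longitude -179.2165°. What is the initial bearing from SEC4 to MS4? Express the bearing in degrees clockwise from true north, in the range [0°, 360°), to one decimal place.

263.0°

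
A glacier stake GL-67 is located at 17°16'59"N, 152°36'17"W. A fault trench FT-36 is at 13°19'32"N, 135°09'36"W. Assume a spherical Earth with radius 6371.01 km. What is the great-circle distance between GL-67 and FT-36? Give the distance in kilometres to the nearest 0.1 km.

1921.1 km

GL-67: φ = +17.28306°, λ = -152.60472°
FT-36: φ = +13.32556°, λ = -135.16000°
Δφ = -3.9575°,  Δλ = 17.4447°
a = sin²(Δφ/2) + cos φ₁ cos φ₂ sin²(Δλ/2) = 0.022559
c = 2·arcsin(√a) = 0.301537 rad = 17.2768°
d = R·c = 6371.01 × 0.301537 = 1921.1 km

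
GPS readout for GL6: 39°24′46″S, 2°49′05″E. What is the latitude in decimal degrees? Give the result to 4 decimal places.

39.4128°S

39° + 24′/60 + 46″/3600 = 39 + 0.40000 + 0.01278 = 39.4128°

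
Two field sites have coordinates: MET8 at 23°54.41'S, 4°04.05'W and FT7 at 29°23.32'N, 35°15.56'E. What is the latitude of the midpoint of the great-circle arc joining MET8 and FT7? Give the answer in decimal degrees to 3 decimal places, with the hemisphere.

MET8: φ = -23.90683°, λ = -4.06750°
FT7: φ = +29.38867°, λ = +35.25933°
Bx = cos φ₂ cos Δλ = 0.673997,  By = cos φ₂ sin Δλ = 0.552187
φₘ = atan2(sin φ₁ + sin φ₂, √((cos φ₁ + Bx)² + By²)) = 2.91026°
λₘ = λ₁ + atan2(By, cos φ₁ + Bx) = 15.10408°

2.910°N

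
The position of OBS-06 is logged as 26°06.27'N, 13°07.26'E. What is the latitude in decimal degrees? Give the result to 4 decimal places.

26° + 6.27′/60 = 26 + 0.10450 = 26.1045°

26.1045°N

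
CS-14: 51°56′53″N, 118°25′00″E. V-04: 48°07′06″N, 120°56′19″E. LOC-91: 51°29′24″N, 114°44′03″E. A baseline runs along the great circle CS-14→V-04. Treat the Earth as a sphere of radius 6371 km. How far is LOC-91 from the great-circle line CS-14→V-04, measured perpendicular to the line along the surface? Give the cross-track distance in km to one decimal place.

CS-14: φ = +51.94806°, λ = +118.41667°
V-04: φ = +48.11833°, λ = +120.93861°
LOC-91: φ = +51.49000°, λ = +114.73417°
δ₁₃ = central angle CS-14→LOC-91 = 0.040607 rad  (haversine)
θ₁₃ = bearing CS-14→LOC-91 = 260.096°,  θ₁₂ = bearing CS-14→V-04 = 156.098°
dₓₜ = R·arcsin(sin δ₁₃ · sin(θ₁₃ − θ₁₂)) = 6371·arcsin(0.04060·sin(103.999°)) = 251.022 km
|dₓₜ| = 251.022 km

251.0 km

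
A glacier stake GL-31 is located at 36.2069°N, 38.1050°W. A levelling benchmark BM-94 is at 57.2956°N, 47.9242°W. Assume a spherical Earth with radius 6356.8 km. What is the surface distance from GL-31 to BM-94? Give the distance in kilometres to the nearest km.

Δφ = 21.0887°,  Δλ = -9.8192°
a = sin²(Δφ/2) + cos φ₁ cos φ₂ sin²(Δλ/2) = 0.036681
c = 2·arcsin(√a) = 0.385427 rad = 22.0833°
d = R·c = 6356.8 × 0.385427 = 2450.1 km

2450 km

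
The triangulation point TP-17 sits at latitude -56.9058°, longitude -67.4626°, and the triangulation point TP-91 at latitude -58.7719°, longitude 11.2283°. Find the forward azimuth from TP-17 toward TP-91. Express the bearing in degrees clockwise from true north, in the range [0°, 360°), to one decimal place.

126.9°

Δλ = 78.6909°
y = sin Δλ · cos φ₂ = 0.508380
x = cos φ₁ sin φ₂ − sin φ₁ cos φ₂ cos Δλ = -0.381730
θ = atan2(y, x) = 126.9020° → 126.9020° (mod 360°)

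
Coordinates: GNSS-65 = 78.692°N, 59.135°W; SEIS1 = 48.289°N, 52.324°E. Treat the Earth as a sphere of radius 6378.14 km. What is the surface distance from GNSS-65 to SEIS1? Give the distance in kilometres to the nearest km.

5212 km

Δφ = -30.4030°,  Δλ = 111.4590°
a = sin²(Δφ/2) + cos φ₁ cos φ₂ sin²(Δλ/2) = 0.157856
c = 2·arcsin(√a) = 0.817169 rad = 46.8203°
d = R·c = 6378.14 × 0.817169 = 5212.0 km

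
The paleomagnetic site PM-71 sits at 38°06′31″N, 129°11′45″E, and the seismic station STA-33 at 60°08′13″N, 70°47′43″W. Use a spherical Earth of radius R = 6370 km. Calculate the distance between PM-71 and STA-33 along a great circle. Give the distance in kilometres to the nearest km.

8937 km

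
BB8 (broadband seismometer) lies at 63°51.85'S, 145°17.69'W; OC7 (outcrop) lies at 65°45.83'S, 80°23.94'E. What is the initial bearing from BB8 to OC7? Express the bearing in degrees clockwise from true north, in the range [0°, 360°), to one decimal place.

BB8: φ = -63.86417°, λ = -145.29483°
OC7: φ = -65.76383°, λ = +80.39900°
Δλ = -134.3062°
y = sin Δλ · cos φ₂ = -0.293760
x = cos φ₁ sin φ₂ − sin φ₁ cos φ₂ cos Δλ = -0.659088
θ = atan2(y, x) = -155.9771° → 204.0229° (mod 360°)

204.0°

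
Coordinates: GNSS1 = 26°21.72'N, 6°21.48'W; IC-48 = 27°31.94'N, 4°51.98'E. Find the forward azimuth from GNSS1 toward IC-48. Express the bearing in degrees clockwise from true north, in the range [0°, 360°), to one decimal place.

GNSS1: φ = +26.36200°, λ = -6.35800°
IC-48: φ = +27.53233°, λ = +4.86633°
Δλ = 11.2243°
y = sin Δλ · cos φ₂ = 0.172607
x = cos φ₁ sin φ₂ − sin φ₁ cos φ₂ cos Δλ = 0.027956
θ = atan2(y, x) = 80.8000° → 80.8000° (mod 360°)

80.8°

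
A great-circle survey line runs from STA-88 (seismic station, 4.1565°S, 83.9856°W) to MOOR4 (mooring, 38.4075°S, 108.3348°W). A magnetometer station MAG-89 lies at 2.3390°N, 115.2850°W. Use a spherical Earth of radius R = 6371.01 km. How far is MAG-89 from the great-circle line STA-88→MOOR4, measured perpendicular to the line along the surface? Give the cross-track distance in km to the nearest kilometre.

3350 km

δ₁₃ = central angle STA-88→MAG-89 = 0.557560 rad  (haversine)
θ₁₃ = bearing STA-88→MAG-89 = 281.179°,  θ₁₂ = bearing STA-88→MOOR4 = 209.637°
dₓₜ = R·arcsin(sin δ₁₃ · sin(θ₁₃ − θ₁₂)) = 6371.01·arcsin(0.52912·sin(71.542°)) = 3349.827 km
|dₓₜ| = 3349.827 km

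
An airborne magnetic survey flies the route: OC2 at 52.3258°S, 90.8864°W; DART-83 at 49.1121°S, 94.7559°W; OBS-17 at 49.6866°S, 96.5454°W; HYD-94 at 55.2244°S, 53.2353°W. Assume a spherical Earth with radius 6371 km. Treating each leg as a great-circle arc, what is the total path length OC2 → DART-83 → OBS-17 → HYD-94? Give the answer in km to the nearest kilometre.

3542 km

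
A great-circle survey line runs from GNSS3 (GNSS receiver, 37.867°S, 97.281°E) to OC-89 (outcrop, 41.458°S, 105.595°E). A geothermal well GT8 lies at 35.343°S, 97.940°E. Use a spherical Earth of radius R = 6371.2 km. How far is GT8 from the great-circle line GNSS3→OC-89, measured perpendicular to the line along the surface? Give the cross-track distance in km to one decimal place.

δ₁₃ = central angle GNSS3→GT8 = 0.045009 rad  (haversine)
θ₁₃ = bearing GNSS3→GT8 = 12.035°,  θ₁₂ = bearing GNSS3→OC-89 = 121.906°
dₓₜ = R·arcsin(sin δ₁₃ · sin(θ₁₃ − θ₁₂)) = 6371.2·arcsin(0.04499·sin(-109.871°)) = -269.677 km
|dₓₜ| = 269.677 km

269.7 km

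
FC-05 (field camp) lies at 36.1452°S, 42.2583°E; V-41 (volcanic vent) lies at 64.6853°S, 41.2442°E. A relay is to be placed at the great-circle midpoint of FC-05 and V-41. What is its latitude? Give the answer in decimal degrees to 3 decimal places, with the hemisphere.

50.416°S

Bx = cos φ₂ cos Δλ = 0.427523,  By = cos φ₂ sin Δλ = -0.007568
φₘ = atan2(sin φ₁ + sin φ₂, √((cos φ₁ + Bx)² + By²)) = -50.41625°
λₘ = λ₁ + atan2(By, cos φ₁ + Bx) = 41.90723°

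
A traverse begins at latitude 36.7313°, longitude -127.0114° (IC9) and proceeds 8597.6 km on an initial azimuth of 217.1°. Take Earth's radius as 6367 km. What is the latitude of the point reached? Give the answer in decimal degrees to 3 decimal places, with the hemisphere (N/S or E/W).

δ = d/R = 8597.6/6367 = 1.350338 rad
φ₂ = arcsin(sin φ₁ cos δ + cos φ₁ sin δ cos θ)
   = arcsin(0.59806·0.21868 + 0.80145·0.97580·-0.79758) = -29.53592°
λ₂ = λ₁ + atan2(sin θ sin δ cos φ₁, cos δ − sin φ₁ sin φ₂) = -169.58411°

29.536°S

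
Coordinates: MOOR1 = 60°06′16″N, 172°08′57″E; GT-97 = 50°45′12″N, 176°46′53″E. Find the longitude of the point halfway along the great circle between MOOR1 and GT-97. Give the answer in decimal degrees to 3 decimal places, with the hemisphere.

174.740°E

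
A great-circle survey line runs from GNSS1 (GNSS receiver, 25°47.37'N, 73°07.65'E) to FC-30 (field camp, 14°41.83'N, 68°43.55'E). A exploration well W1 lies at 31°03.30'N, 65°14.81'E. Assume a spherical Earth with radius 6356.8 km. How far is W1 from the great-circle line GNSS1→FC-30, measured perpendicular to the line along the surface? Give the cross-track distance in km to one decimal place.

918.5 km

GNSS1: φ = +25.78950°, λ = +73.12750°
FC-30: φ = +14.69717°, λ = +68.72583°
W1: φ = +31.05500°, λ = +65.24683°
δ₁₃ = central angle GNSS1→W1 = 0.151834 rad  (haversine)
θ₁₃ = bearing GNSS1→W1 = 309.051°,  θ₁₂ = bearing GNSS1→FC-30 = 201.225°
dₓₜ = R·arcsin(sin δ₁₃ · sin(θ₁₃ − θ₁₂)) = 6356.8·arcsin(0.15125·sin(107.827°)) = 918.502 km
|dₓₜ| = 918.502 km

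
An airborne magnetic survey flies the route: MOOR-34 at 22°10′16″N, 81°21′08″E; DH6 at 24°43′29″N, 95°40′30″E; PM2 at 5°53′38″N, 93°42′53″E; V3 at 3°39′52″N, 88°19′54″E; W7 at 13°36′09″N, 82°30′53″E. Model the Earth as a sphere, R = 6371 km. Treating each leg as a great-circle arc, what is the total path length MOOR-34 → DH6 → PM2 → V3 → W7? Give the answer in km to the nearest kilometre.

5514 km

MOOR-34: φ = +22.17111°, λ = +81.35222°
DH6: φ = +24.72472°, λ = +95.67500°
PM2: φ = +5.89389°, λ = +93.71472°
V3: φ = +3.66444°, λ = +88.33167°
W7: φ = +13.60250°, λ = +82.51472°
MOOR-34→DH6: c = 0.233505 rad, d = 1487.66 km
DH6→PM2: c = 0.330294 rad, d = 2104.30 km
PM2→V3: c = 0.101384 rad, d = 645.91 km
V3→W7: c = 0.200333 rad, d = 1276.32 km
Total = 1487.66 + 2104.30 + 645.91 + 1276.32 = 5514.20 km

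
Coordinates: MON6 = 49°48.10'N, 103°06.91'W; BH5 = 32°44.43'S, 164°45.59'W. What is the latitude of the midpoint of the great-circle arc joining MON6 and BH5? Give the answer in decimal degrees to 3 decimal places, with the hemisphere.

MON6: φ = +49.80167°, λ = -103.11517°
BH5: φ = -32.74050°, λ = -164.75983°
Bx = cos φ₂ cos Δλ = 0.399484,  By = cos φ₂ sin Δλ = -0.740209
φₘ = atan2(sin φ₁ + sin φ₂, √((cos φ₁ + Bx)² + By²)) = 9.87789°
λₘ = λ₁ + atan2(By, cos φ₁ + Bx) = -138.42849°

9.878°N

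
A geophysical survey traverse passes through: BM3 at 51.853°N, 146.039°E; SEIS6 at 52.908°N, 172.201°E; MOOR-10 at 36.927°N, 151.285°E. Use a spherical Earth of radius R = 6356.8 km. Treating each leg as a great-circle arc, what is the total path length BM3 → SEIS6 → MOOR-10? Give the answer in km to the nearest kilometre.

4166 km

BM3→SEIS6: c = 0.277782 rad, d = 1765.80 km
SEIS6→MOOR-10: c = 0.377514 rad, d = 2399.78 km
Total = 1765.80 + 2399.78 = 4165.59 km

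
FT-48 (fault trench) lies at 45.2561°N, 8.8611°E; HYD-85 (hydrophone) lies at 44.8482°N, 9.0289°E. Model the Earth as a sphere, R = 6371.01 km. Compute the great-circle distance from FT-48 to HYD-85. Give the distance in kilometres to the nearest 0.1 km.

Δφ = -0.4079°,  Δλ = 0.1678°
a = sin²(Δφ/2) + cos φ₁ cos φ₂ sin²(Δλ/2) = 0.000014
c = 2·arcsin(√a) = 0.007414 rad = 0.4248°
d = R·c = 6371.01 × 0.007414 = 47.2 km

47.2 km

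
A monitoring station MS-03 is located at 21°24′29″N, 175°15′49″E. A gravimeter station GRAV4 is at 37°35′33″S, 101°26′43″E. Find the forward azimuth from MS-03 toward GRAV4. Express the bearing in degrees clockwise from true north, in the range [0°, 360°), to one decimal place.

MS-03: φ = +21.40806°, λ = +175.26361°
GRAV4: φ = -37.59250°, λ = +101.44528°
Δλ = -73.8183°
y = sin Δλ · cos φ₂ = -0.760978
x = cos φ₁ sin φ₂ − sin φ₁ cos φ₂ cos Δλ = -0.648553
θ = atan2(y, x) = -130.4397° → 229.5603° (mod 360°)

229.6°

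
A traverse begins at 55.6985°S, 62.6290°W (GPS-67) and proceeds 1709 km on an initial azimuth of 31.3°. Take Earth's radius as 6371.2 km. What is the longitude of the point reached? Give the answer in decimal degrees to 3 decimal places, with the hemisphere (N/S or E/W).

δ = d/R = 1709/6371.2 = 0.268238 rad
φ₂ = arcsin(sin φ₁ cos δ + cos φ₁ sin δ cos θ)
   = arcsin(-0.82608·0.96424 + 0.56355·0.26503·0.85446) = -41.98386°
λ₂ = λ₁ + atan2(sin θ sin δ cos φ₁, cos δ − sin φ₁ sin φ₂) = -51.95429°

51.954°W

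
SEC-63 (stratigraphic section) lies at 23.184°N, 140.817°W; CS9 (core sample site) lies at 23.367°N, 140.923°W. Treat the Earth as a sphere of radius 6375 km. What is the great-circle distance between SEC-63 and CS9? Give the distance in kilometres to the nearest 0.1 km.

23.1 km

Δφ = 0.1830°,  Δλ = -0.1060°
a = sin²(Δφ/2) + cos φ₁ cos φ₂ sin²(Δλ/2) = 0.000003
c = 2·arcsin(√a) = 0.003618 rad = 0.2073°
d = R·c = 6375 × 0.003618 = 23.1 km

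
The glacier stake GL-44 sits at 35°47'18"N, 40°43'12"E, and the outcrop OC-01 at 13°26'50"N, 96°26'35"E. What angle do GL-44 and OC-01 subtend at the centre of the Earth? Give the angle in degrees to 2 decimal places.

GL-44: φ = +35.78833°, λ = +40.72000°
OC-01: φ = +13.44722°, λ = +96.44306°
Δφ = -22.3411°,  Δλ = 55.7231°
a = sin²(Δφ/2) + cos φ₁ cos φ₂ sin²(Δλ/2) = 0.209839
c = 2·arcsin(√a) = 0.951673 rad = 54.5268°

54.53°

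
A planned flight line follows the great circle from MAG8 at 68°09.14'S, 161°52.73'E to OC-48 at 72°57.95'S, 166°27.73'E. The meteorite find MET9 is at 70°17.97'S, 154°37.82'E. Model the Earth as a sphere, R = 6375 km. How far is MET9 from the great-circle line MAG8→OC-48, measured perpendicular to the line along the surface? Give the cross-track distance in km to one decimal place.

MAG8: φ = -68.15233°, λ = +161.87883°
OC-48: φ = -72.96583°, λ = +166.46217°
MET9: φ = -70.29950°, λ = +154.63033°
δ₁₃ = central angle MAG8→MET9 = 0.058398 rad  (haversine)
θ₁₃ = bearing MAG8→MET9 = 226.782°,  θ₁₂ = bearing MAG8→OC-48 = 164.565°
dₓₜ = R·arcsin(sin δ₁₃ · sin(θ₁₃ − θ₁₂)) = 6375·arcsin(0.05836·sin(62.217°)) = 329.328 km
|dₓₜ| = 329.328 km

329.3 km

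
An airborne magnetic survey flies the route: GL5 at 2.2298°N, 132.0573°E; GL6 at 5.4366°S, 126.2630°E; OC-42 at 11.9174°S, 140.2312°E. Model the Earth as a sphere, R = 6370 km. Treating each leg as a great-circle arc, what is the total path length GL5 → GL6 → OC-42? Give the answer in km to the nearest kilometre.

2763 km

GL5→GL6: c = 0.167653 rad, d = 1067.95 km
GL6→OC-42: c = 0.266088 rad, d = 1694.98 km
Total = 1067.95 + 1694.98 = 2762.92 km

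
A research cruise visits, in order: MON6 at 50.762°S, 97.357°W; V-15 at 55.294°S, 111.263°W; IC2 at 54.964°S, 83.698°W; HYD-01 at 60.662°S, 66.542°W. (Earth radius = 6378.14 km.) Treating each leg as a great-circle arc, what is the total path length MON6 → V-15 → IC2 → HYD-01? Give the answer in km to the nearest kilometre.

3993 km

MON6→V-15: c = 0.165611 rad, d = 1056.29 km
V-15→IC2: c = 0.273322 rad, d = 1743.29 km
IC2→HYD-01: c = 0.187123 rad, d = 1193.50 km
Total = 1056.29 + 1743.29 + 1193.50 = 3993.07 km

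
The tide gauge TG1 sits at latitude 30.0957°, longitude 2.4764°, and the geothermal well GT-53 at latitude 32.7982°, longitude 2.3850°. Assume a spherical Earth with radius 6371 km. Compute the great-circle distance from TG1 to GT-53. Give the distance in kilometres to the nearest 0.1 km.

300.6 km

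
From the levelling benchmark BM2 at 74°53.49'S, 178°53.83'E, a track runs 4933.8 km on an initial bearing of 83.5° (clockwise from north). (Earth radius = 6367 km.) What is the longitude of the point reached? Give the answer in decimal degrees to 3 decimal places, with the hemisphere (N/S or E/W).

111.804°W

BM2: φ = -74.89150°, λ = +178.89717°
δ = d/R = 4933.8/6367 = 0.774902 rad
φ₂ = arcsin(sin φ₁ cos δ + cos φ₁ sin δ cos θ)
   = arcsin(-0.96543·0.71449 + 0.26065·0.69965·0.11320) = -42.00140°
λ₂ = λ₁ + atan2(sin θ sin δ cos φ₁, cos δ − sin φ₁ sin φ₂) = -111.80427°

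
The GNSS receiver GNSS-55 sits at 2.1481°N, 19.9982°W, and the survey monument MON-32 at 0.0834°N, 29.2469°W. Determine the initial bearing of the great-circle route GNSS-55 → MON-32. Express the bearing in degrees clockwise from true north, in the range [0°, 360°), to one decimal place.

Δλ = -9.2487°
y = sin Δλ · cos φ₂ = -0.160720
x = cos φ₁ sin φ₂ − sin φ₁ cos φ₂ cos Δλ = -0.035541
θ = atan2(y, x) = -102.4694° → 257.5306° (mod 360°)

257.5°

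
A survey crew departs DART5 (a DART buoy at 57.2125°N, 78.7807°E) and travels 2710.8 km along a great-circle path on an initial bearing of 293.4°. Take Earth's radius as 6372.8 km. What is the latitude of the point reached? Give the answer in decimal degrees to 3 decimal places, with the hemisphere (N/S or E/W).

δ = d/R = 2710.8/6372.8 = 0.425370 rad
φ₂ = arcsin(sin φ₁ cos δ + cos φ₁ sin δ cos θ)
   = arcsin(0.84068·0.91089 + 0.54152·0.41266·0.39715) = 58.70636°
λ₂ = λ₁ + atan2(sin θ sin δ cos φ₁, cos δ − sin φ₁ sin φ₂) = 31.96863°

58.706°N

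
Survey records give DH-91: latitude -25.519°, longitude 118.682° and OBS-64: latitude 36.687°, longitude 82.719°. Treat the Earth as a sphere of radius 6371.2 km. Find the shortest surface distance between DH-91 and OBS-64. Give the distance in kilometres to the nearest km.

7876 km

Δφ = 62.2060°,  Δλ = -35.9630°
a = sin²(Δφ/2) + cos φ₁ cos φ₂ sin²(Δλ/2) = 0.335821
c = 2·arcsin(√a) = 1.236231 rad = 70.8308°
d = R·c = 6371.2 × 1.236231 = 7876.3 km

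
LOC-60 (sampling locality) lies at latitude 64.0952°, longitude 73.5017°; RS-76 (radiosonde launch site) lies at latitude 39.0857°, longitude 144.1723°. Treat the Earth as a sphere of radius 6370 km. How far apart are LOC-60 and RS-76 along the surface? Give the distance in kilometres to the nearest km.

5248 km

Δφ = -25.0095°,  Δλ = 70.6706°
a = sin²(Δφ/2) + cos φ₁ cos φ₂ sin²(Δλ/2) = 0.160312
c = 2·arcsin(√a) = 0.823885 rad = 47.2051°
d = R·c = 6370 × 0.823885 = 5248.1 km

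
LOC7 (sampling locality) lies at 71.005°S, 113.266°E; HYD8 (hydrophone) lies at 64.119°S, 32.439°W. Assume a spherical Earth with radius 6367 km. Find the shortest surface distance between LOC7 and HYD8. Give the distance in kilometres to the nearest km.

4760 km

Δφ = 6.8860°,  Δλ = -145.7050°
a = sin²(Δφ/2) + cos φ₁ cos φ₂ sin²(Δλ/2) = 0.133332
c = 2·arcsin(√a) = 0.747581 rad = 42.8332°
d = R·c = 6367 × 0.747581 = 4759.8 km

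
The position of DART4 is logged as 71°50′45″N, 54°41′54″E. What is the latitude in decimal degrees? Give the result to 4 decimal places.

71.8458°N

71° + 50′/60 + 45″/3600 = 71 + 0.83333 + 0.01250 = 71.8458°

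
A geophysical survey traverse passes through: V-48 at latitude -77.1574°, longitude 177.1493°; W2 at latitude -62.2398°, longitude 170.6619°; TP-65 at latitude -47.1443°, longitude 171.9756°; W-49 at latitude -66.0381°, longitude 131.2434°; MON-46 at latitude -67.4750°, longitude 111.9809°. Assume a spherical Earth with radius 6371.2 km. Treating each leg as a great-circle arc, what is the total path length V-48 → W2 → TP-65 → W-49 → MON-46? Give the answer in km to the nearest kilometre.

V-48→W2: c = 0.262924 rad, d = 1675.14 km
W2→TP-65: c = 0.263786 rad, d = 1680.63 km
TP-65→W-49: c = 0.496598 rad, d = 3163.93 km
W-49→MON-46: c = 0.134447 rad, d = 856.59 km
Total = 1675.14 + 1680.63 + 3163.93 + 856.59 = 7376.29 km

7376 km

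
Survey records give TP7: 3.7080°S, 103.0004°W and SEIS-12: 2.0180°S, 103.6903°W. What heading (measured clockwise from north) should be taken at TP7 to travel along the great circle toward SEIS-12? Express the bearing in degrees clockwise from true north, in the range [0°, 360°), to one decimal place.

337.8°

Δλ = -0.6899°
y = sin Δλ · cos φ₂ = -0.012033
x = cos φ₁ sin φ₂ − sin φ₁ cos φ₂ cos Δλ = 0.029487
θ = atan2(y, x) = -22.1997° → 337.8003° (mod 360°)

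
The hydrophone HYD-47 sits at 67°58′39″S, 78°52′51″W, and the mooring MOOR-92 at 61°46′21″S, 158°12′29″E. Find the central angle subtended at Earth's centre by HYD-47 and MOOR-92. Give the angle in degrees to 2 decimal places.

HYD-47: φ = -67.97750°, λ = -78.88083°
MOOR-92: φ = -61.77250°, λ = +158.20806°
Δφ = 6.2050°,  Δλ = -122.9111°
a = sin²(Δφ/2) + cos φ₁ cos φ₂ sin²(Δλ/2) = 0.139786
c = 2·arcsin(√a) = 0.766376 rad = 43.9101°

43.91°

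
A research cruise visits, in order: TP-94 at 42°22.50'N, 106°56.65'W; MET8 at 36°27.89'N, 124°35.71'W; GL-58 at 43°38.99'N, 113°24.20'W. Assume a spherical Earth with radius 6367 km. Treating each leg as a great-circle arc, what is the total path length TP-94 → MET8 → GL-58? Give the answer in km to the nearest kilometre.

TP-94: φ = +42.37500°, λ = -106.94417°
MET8: φ = +36.46483°, λ = -124.59517°
GL-58: φ = +43.64983°, λ = -113.40333°
TP-94→MET8: c = 0.258736 rad, d = 1647.37 km
MET8→GL-58: c = 0.194827 rad, d = 1240.46 km
Total = 1647.37 + 1240.46 = 2887.84 km

2888 km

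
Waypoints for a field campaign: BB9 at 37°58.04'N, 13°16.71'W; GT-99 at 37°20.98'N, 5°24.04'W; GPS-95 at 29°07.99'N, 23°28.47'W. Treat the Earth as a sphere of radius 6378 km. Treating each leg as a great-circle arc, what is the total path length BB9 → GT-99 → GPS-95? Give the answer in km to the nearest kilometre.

2608 km

BB9: φ = +37.96733°, λ = -13.27850°
GT-99: φ = +37.34967°, λ = -5.40067°
GPS-95: φ = +29.13317°, λ = -23.47450°
BB9→GT-99: c = 0.109349 rad, d = 697.43 km
GT-99→GPS-95: c = 0.299539 rad, d = 1910.46 km
Total = 697.43 + 1910.46 = 2607.88 km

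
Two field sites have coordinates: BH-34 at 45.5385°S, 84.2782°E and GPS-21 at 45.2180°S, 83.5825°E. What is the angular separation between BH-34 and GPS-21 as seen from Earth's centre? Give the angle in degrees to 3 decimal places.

0.584°

Δφ = 0.3205°,  Δλ = -0.6957°
a = sin²(Δφ/2) + cos φ₁ cos φ₂ sin²(Δλ/2) = 0.000026
c = 2·arcsin(√a) = 0.010200 rad = 0.5844°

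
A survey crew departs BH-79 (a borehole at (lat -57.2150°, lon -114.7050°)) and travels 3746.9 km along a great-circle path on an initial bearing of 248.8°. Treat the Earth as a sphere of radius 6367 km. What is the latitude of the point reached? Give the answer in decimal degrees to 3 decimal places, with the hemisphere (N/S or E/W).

53.899°S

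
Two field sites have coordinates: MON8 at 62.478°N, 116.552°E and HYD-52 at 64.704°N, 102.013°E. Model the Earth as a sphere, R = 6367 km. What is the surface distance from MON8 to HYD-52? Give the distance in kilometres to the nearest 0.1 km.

Δφ = 2.2260°,  Δλ = -14.5390°
a = sin²(Δφ/2) + cos φ₁ cos φ₂ sin²(Δλ/2) = 0.003539
c = 2·arcsin(√a) = 0.119045 rad = 6.8208°
d = R·c = 6367 × 0.119045 = 758.0 km

758.0 km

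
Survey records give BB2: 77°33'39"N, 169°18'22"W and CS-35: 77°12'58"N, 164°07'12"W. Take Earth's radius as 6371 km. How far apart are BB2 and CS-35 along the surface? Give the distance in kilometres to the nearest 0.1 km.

131.6 km

BB2: φ = +77.56083°, λ = -169.30611°
CS-35: φ = +77.21611°, λ = -164.12000°
Δφ = -0.3447°,  Δλ = 5.1861°
a = sin²(Δφ/2) + cos φ₁ cos φ₂ sin²(Δλ/2) = 0.000107
c = 2·arcsin(√a) = 0.020651 rad = 1.1832°
d = R·c = 6371 × 0.020651 = 131.6 km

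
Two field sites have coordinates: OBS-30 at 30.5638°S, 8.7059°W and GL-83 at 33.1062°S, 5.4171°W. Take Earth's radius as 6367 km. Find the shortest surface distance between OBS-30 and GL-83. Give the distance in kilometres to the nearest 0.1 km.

Δφ = -2.5424°,  Δλ = 3.2888°
a = sin²(Δφ/2) + cos φ₁ cos φ₂ sin²(Δλ/2) = 0.001086
c = 2·arcsin(√a) = 0.065925 rad = 3.7772°
d = R·c = 6367 × 0.065925 = 419.7 km

419.7 km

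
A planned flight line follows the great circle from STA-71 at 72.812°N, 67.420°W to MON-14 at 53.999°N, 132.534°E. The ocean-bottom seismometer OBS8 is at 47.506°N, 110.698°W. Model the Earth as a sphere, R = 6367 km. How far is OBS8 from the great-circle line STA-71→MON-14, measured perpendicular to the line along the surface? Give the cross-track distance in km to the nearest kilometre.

3421 km

δ₁₃ = central angle STA-71→OBS8 = 0.555288 rad  (haversine)
θ₁₃ = bearing STA-71→OBS8 = 241.452°,  θ₁₂ = bearing STA-71→MON-14 = 345.342°
dₓₜ = R·arcsin(sin δ₁₃ · sin(θ₁₃ − θ₁₂)) = 6367·arcsin(0.52719·sin(-103.890°)) = -3420.650 km
|dₓₜ| = 3420.650 km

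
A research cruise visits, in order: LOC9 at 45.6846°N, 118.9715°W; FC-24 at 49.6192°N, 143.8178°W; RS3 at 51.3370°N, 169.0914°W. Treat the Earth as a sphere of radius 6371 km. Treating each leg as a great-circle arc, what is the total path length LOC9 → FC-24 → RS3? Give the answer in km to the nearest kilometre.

LOC9→FC-24: c = 0.298600 rad, d = 1902.38 km
FC-24→RS3: c = 0.280894 rad, d = 1789.57 km
Total = 1902.38 + 1789.57 = 3691.96 km

3692 km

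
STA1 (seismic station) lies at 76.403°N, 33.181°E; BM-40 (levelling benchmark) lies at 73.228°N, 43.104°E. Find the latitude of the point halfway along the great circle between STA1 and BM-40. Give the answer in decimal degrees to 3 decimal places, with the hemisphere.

Bx = cos φ₂ cos Δλ = 0.284247,  By = cos φ₂ sin Δλ = 0.049727
φₘ = atan2(sin φ₁ + sin φ₂, √((cos φ₁ + Bx)² + By²)) = 74.86922°
λₘ = λ₁ + atan2(By, cos φ₁ + Bx) = 38.65040°

74.869°N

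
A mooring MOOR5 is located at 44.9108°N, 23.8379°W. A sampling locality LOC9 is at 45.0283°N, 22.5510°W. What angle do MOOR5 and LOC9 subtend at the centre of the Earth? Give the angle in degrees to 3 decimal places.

0.918°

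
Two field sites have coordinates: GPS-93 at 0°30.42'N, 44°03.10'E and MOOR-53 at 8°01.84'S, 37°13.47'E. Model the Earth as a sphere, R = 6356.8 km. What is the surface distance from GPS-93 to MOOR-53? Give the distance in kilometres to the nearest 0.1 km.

GPS-93: φ = +0.50700°, λ = +44.05167°
MOOR-53: φ = -8.03067°, λ = +37.22450°
Δφ = -8.5377°,  Δλ = -6.8272°
a = sin²(Δφ/2) + cos φ₁ cos φ₂ sin²(Δλ/2) = 0.009051
c = 2·arcsin(√a) = 0.190564 rad = 10.9185°
d = R·c = 6356.8 × 0.190564 = 1211.4 km

1211.4 km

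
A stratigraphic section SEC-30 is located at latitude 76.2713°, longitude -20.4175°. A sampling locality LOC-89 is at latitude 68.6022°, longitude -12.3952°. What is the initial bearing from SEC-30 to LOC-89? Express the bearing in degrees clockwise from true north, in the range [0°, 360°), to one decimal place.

158.6°

Δλ = 8.0223°
y = sin Δλ · cos φ₂ = 0.050917
x = cos φ₁ sin φ₂ − sin φ₁ cos φ₂ cos Δλ = -0.129983
θ = atan2(y, x) = 158.6089° → 158.6089° (mod 360°)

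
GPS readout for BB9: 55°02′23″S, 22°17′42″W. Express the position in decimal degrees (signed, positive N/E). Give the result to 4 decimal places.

-55.0397°, -22.2950°

lat: 55.0397° S → -55.0397°
lon: 22.2950° W → -22.2950°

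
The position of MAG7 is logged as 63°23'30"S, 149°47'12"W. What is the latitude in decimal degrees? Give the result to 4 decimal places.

63° + 23′/60 + 30″/3600 = 63 + 0.38333 + 0.00833 = 63.3917°

63.3917°S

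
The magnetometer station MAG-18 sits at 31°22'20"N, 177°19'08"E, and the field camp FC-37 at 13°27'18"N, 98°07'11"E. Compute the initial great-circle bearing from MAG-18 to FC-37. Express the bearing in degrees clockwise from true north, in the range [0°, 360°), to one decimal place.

276.2°

MAG-18: φ = +31.37222°, λ = +177.31889°
FC-37: φ = +13.45500°, λ = +98.11972°
Δλ = -79.1992°
y = sin Δλ · cos φ₂ = -0.955324
x = cos φ₁ sin φ₂ − sin φ₁ cos φ₂ cos Δλ = 0.103785
θ = atan2(y, x) = -83.7998° → 276.2002° (mod 360°)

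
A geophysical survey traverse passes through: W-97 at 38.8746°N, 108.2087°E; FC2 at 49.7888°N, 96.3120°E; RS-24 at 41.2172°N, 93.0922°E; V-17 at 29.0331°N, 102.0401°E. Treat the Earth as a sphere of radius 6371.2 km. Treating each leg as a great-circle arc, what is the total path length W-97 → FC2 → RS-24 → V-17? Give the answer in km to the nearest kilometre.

4099 km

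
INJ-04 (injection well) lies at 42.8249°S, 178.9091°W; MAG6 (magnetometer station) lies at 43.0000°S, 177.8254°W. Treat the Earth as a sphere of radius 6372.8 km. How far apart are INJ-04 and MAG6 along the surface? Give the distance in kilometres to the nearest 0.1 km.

Δφ = -0.1751°,  Δλ = 1.0837°
a = sin²(Δφ/2) + cos φ₁ cos φ₂ sin²(Δλ/2) = 0.000050
c = 2·arcsin(√a) = 0.014186 rad = 0.8128°
d = R·c = 6372.8 × 0.014186 = 90.4 km

90.4 km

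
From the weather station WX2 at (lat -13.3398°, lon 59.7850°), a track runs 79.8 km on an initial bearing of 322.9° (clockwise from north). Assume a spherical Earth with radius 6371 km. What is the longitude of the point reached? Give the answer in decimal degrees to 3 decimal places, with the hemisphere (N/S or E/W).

δ = d/R = 79.8/6371 = 0.012526 rad
φ₂ = arcsin(sin φ₁ cos δ + cos φ₁ sin δ cos θ)
   = arcsin(-0.23073·0.99992 + 0.97302·0.01253·0.79758) = -12.76703°
λ₂ = λ₁ + atan2(sin θ sin δ cos φ₁, cos δ − sin φ₁ sin φ₂) = 59.34114°

59.341°E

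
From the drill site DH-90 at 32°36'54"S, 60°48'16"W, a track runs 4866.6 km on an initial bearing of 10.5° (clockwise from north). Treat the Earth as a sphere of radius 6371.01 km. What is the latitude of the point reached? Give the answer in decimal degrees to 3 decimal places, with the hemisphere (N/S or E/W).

DH-90: φ = -32.61500°, λ = -60.80444°
δ = d/R = 4866.6/6371.01 = 0.763866 rad
φ₂ = arcsin(sin φ₁ cos δ + cos φ₁ sin δ cos θ)
   = arcsin(-0.53899·0.72217 + 0.84231·0.69172·0.98325) = 10.58211°
λ₂ = λ₁ + atan2(sin θ sin δ cos φ₁, cos δ − sin φ₁ sin φ₂) = -53.43674°

10.582°N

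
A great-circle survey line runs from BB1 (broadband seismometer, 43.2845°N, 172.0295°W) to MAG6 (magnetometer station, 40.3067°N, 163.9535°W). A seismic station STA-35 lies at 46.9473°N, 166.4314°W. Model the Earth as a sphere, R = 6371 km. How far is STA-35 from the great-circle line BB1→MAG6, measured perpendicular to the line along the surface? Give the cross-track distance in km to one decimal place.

δ₁₃ = central angle BB1→STA-35 = 0.093980 rad  (haversine)
θ₁₃ = bearing BB1→STA-35 = 45.206°,  θ₁₂ = bearing BB1→MAG6 = 113.581°
dₓₜ = R·arcsin(sin δ₁₃ · sin(θ₁₃ − θ₁₂)) = 6371·arcsin(0.09384·sin(-68.375°)) = -556.491 km
|dₓₜ| = 556.491 km

556.5 km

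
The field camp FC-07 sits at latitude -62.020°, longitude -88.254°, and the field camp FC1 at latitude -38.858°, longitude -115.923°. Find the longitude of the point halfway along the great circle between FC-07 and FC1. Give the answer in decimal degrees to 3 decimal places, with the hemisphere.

105.584°W

Bx = cos φ₂ cos Δλ = 0.689655,  By = cos φ₂ sin Δλ = -0.361601
φₘ = atan2(sin φ₁ + sin φ₂, √((cos φ₁ + Bx)² + By²)) = -51.21270°
λₘ = λ₁ + atan2(By, cos φ₁ + Bx) = -105.58416°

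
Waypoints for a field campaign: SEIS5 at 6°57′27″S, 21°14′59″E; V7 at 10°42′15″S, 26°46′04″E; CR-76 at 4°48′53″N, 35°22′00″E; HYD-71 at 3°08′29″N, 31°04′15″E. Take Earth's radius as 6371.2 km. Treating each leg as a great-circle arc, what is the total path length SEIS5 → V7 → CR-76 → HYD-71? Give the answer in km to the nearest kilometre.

SEIS5: φ = -6.95750°, λ = +21.24972°
V7: φ = -10.70417°, λ = +26.76778°
CR-76: φ = +4.81472°, λ = +35.36667°
HYD-71: φ = +3.14139°, λ = +31.07083°
SEIS5→V7: c = 0.115452 rad, d = 735.57 km
V7→CR-76: c = 0.309335 rad, d = 1970.84 km
CR-76→HYD-71: c = 0.080293 rad, d = 511.56 km
Total = 735.57 + 1970.84 + 511.56 = 3217.96 km

3218 km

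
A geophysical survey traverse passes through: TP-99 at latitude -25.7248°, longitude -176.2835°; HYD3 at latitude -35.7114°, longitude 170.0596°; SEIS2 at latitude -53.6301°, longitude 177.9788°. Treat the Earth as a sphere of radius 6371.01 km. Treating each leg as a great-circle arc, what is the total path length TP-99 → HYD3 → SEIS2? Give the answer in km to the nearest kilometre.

TP-99→HYD3: c = 0.268512 rad, d = 1710.69 km
HYD3→SEIS2: c = 0.327336 rad, d = 2085.46 km
Total = 1710.69 + 2085.46 = 3796.15 km

3796 km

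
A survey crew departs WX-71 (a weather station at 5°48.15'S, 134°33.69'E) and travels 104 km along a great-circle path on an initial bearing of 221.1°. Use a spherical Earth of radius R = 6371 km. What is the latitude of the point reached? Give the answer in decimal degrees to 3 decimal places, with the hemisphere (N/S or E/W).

WX-71: φ = -5.80250°, λ = +134.56150°
δ = d/R = 104/6371 = 0.016324 rad
φ₂ = arcsin(sin φ₁ cos δ + cos φ₁ sin δ cos θ)
   = arcsin(-0.10110·0.99987 + 0.99488·0.01632·-0.75356) = -6.50695°
λ₂ = λ₁ + atan2(sin θ sin δ cos φ₁, cos δ − sin φ₁ sin φ₂) = 133.94269°

6.507°S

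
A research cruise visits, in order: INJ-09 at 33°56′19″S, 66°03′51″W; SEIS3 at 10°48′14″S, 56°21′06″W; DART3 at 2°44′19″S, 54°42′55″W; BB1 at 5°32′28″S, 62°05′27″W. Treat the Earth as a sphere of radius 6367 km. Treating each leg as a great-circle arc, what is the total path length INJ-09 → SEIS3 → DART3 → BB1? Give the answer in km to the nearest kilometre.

INJ-09: φ = -33.93861°, λ = -66.06417°
SEIS3: φ = -10.80389°, λ = -56.35167°
DART3: φ = -2.73861°, λ = -54.71528°
BB1: φ = -5.54111°, λ = -62.09083°
INJ-09→SEIS3: c = 0.432543 rad, d = 2754.00 km
SEIS3→DART3: c = 0.143589 rad, d = 914.23 km
DART3→BB1: c = 0.137381 rad, d = 874.70 km
Total = 2754.00 + 914.23 + 874.70 = 4542.94 km

4543 km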